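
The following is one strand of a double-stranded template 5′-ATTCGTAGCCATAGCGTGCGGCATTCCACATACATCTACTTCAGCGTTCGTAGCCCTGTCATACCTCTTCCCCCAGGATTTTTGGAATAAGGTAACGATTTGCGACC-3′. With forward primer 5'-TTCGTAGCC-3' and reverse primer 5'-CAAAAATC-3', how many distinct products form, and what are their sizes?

The forward primer TTCGTAGCC matches the top strand at positions 2–10, 47–55.
The reverse primer's reverse complement is GATTTTTG, matching at positions 77–84.
Each forward site pairs with the reverse site to give a product ending at position 84: sizes 83, 38 bp.

Two products: 83 bp, 38 bp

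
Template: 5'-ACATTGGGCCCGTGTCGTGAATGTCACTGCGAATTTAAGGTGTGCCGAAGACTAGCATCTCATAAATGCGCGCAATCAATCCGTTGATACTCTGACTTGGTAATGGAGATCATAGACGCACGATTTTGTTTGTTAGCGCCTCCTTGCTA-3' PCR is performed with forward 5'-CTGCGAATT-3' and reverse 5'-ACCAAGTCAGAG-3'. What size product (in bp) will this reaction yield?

Scanning the template, CTGCGAATT occurs at positions 27–35; this primer anneals to the bottom strand there with its 3' end pointing downstream.
Reverse complement of the reverse primer: CTCTGACTTGGT. This occurs on the top strand at positions 90–101.
Amplicon spans positions 27–101: 75 bp.

75 bp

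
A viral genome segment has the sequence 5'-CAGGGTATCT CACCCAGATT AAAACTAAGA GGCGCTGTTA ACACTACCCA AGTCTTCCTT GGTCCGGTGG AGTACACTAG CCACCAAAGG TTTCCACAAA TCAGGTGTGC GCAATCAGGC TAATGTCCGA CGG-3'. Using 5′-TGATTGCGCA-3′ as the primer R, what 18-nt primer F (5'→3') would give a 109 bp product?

The reverse primer's reverse complement TGCGCAATCA matches the template at positions 108–117, so the product ends at position 117.
A 109 bp product then starts at position 117 − 109 + 1 = 9.
The forward primer is identical to the top strand there: CTCACCCAGATTAAAACT.

5'-CTCACCCAGATTAAAACT-3'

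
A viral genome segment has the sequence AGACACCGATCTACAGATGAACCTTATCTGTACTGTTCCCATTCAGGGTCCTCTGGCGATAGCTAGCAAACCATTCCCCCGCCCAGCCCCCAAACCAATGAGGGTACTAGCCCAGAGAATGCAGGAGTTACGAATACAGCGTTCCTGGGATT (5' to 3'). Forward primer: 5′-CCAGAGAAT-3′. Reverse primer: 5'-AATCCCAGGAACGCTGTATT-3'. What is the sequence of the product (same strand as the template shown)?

Scanning the template, CCAGAGAAT occurs at positions 112–120; this primer anneals to the bottom strand there with its 3' end pointing downstream.
Taking the reverse complement of AATCCCAGGAACGCTGTATT gives AATACAGCGTTCCTGGGATT, found at positions 133–152 on the template; the primer anneals here to the top strand with its 3' end pointing upstream.
The product is the template from position 112 through 152 (41 bp).

5'-CCAGAGAATGCAGGAGTTACGAATACAGCGTTCCTGGGATT-3'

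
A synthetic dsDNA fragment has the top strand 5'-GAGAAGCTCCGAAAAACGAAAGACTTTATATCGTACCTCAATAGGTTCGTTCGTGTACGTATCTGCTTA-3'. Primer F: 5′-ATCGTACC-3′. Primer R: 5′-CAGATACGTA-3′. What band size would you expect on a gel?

36 bp

Forward primer ATCGTACC is found on the top strand at positions 30–37.
Reverse complement of the reverse primer: TACGTATCTG. This occurs on the top strand at positions 56–65.
The product runs from position 30 to position 65, so its length is 65 − 30 + 1 = 36 bp.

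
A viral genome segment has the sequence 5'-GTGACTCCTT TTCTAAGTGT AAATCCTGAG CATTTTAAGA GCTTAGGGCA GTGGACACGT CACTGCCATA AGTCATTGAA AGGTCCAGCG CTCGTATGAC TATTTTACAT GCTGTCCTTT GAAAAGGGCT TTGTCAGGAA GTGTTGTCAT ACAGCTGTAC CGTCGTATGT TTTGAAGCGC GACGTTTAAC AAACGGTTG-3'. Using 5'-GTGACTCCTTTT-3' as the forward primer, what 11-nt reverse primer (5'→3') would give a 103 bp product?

5'-ATAGTCATACG-3'

The forward primer binds at positions 1–12, so a 103 bp product ends at position 1 + 103 − 1 = 103.
The reverse primer anneals to the top strand over positions 93–103, i.e. to CGTATGACTAT.
Its sequence written 5'→3' is the reverse complement: ATAGTCATACG.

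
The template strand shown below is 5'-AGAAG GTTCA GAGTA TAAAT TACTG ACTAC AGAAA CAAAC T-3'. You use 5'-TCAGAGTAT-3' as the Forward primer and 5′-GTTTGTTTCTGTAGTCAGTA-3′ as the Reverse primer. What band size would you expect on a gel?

33 bp

Scanning the template, TCAGAGTAT occurs at positions 8–16; this primer anneals to the bottom strand there with its 3' end pointing downstream.
The reverse primer's reverse complement is TACTGACTACAGAAACAAAC, which matches the template at positions 21–40.
Amplicon spans positions 8–40: 33 bp.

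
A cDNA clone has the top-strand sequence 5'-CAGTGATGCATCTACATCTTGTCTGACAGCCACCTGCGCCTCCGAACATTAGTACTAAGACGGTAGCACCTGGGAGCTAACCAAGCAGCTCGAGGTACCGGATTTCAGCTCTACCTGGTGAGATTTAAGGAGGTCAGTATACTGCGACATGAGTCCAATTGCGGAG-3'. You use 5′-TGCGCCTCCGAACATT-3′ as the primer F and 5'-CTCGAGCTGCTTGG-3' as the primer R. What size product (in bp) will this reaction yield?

60 bp

Forward primer TGCGCCTCCGAACATT is found on the top strand at positions 35–50.
Taking the reverse complement of CTCGAGCTGCTTGG gives CCAAGCAGCTCGAG, found at positions 81–94 on the template; the primer anneals here to the top strand with its 3' end pointing upstream.
Product length = (reverse-primer end) − (forward-primer start) + 1 = 94 − 35 + 1 = 60 bp.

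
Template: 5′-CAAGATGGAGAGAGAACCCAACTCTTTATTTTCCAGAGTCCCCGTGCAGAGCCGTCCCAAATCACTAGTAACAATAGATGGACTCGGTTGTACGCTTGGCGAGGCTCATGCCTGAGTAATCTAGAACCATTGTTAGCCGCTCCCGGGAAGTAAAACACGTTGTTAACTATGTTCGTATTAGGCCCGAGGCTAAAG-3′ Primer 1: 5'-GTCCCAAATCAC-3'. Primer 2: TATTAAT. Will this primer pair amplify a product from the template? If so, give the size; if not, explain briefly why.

No product — primer 2 has no binding site in the template.

Primer 2 (TATTAAT) does not match the top strand, and its reverse complement ATTAATA does not match either.
With no annealing site for primer 2, no amplification occurs.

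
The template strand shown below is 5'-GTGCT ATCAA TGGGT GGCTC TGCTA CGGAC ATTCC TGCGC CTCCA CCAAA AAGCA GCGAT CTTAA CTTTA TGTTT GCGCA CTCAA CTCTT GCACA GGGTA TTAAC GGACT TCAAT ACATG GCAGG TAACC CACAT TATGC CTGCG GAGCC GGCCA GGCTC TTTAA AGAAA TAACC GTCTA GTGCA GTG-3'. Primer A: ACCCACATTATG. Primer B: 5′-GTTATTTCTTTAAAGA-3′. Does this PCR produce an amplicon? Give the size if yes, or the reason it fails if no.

Yes — a 47 bp product.

Primer A (ACCCACATTATG) matches the top strand at positions 128–139; it acts as a forward primer.
Primer B's reverse complement is TCTTTAAAGAAATAAC, matching the top strand at positions 159–174; it acts as a reverse primer.
The 3' ends face each other across positions 128–174, giving a 47 bp product.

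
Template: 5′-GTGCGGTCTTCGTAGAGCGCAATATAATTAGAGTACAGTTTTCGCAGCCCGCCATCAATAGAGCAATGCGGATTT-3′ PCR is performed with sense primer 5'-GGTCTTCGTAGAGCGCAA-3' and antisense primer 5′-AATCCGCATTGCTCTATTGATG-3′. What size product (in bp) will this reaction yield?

The forward primer matches the template at positions 5–22.
Taking the reverse complement of AATCCGCATTGCTCTATTGATG gives CATCAATAGAGCAATGCGGATT, found at positions 53–74 on the template; the primer anneals here to the top strand with its 3' end pointing upstream.
Product length = (reverse-primer end) − (forward-primer start) + 1 = 74 − 5 + 1 = 70 bp.

70 bp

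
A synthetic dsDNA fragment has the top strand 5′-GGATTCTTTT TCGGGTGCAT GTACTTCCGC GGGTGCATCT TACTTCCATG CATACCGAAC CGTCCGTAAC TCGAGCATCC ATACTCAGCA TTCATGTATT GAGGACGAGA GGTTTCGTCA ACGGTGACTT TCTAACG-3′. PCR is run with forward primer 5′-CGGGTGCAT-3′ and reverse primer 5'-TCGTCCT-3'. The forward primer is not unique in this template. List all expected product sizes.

The forward primer CGGGTGCAT matches the top strand at positions 12–20, 30–38.
The reverse primer's reverse complement is AGGACGA, matching at positions 102–108.
Each forward site pairs with the reverse site to give a product ending at position 108: sizes 97, 79 bp.

97 bp, 79 bp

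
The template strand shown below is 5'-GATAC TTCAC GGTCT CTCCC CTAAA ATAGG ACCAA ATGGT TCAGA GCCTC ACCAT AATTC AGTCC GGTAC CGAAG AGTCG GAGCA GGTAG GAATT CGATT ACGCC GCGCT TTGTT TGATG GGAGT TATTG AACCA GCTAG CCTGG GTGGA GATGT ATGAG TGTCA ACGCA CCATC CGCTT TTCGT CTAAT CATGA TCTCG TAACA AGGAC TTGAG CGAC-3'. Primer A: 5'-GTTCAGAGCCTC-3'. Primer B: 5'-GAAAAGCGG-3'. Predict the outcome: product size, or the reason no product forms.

Yes — a 145 bp product.

Primer A (GTTCAGAGCCTC) matches the top strand at positions 39–50; it acts as a forward primer.
Primer B's reverse complement is CCGCTTTTC, matching the top strand at positions 175–183; it acts as a reverse primer.
The 3' ends face each other across positions 39–183, giving a 145 bp product.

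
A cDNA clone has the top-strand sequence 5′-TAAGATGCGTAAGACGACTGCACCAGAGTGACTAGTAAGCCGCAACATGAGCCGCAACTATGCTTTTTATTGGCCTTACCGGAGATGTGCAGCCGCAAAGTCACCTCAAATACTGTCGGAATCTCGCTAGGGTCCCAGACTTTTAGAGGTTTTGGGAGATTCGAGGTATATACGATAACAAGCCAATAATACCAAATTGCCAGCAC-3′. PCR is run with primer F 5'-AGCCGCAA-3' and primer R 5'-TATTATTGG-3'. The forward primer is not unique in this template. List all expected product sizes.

The forward primer AGCCGCAA matches the top strand at positions 38–45, 50–57, 91–98.
The reverse primer's reverse complement is CCAATAATA, matching at positions 183–191.
Each forward site pairs with the reverse site to give a product ending at position 191: sizes 154, 142, 101 bp.

154 bp, 142 bp, 101 bp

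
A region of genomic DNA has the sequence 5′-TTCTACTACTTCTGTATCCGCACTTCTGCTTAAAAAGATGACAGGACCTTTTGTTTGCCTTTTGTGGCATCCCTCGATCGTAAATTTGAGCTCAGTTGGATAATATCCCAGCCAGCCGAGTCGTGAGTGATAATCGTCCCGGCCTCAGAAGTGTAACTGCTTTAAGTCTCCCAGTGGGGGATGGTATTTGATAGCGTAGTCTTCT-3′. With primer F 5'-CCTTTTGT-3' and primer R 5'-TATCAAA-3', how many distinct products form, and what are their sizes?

The forward primer CCTTTTGT matches the top strand at positions 47–54, 58–65.
The reverse primer's reverse complement is TTTGATA, matching at positions 187–193.
Each forward site pairs with the reverse site to give a product ending at position 193: sizes 147, 136 bp.

Two products: 147 bp, 136 bp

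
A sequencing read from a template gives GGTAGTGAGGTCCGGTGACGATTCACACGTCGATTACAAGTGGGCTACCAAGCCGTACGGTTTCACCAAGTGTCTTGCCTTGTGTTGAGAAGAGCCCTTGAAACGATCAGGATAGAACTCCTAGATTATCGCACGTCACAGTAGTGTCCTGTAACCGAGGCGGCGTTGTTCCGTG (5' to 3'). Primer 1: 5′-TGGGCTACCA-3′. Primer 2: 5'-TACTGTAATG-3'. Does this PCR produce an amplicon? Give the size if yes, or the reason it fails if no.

No product — primer 2 has no binding site in the template.

Primer 2 (TACTGTAATG) does not match the top strand, and its reverse complement CATTACAGTA does not match either.
With no annealing site for primer 2, no amplification occurs.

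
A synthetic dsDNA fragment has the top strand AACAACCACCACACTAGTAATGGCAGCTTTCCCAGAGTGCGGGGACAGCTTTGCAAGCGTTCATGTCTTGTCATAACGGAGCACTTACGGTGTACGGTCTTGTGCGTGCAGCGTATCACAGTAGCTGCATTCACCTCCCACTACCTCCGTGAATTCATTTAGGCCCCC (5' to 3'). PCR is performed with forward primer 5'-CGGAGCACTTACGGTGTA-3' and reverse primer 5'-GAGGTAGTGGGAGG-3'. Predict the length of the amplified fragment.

71 bp

The forward primer matches the template at positions 77–94.
Taking the reverse complement of GAGGTAGTGGGAGG gives CCTCCCACTACCTC, found at positions 134–147 on the template; the primer anneals here to the top strand with its 3' end pointing upstream.
Product length = (reverse-primer end) − (forward-primer start) + 1 = 147 − 77 + 1 = 71 bp.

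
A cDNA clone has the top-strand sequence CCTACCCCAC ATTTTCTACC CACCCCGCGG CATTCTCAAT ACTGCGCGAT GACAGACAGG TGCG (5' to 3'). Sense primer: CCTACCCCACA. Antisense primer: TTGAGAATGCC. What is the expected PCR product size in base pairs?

Scanning the template, CCTACCCCACA occurs at positions 1–11; this primer anneals to the bottom strand there with its 3' end pointing downstream.
Taking the reverse complement of TTGAGAATGCC gives GGCATTCTCAA, found at positions 29–39 on the template; the primer anneals here to the top strand with its 3' end pointing upstream.
Product length = (reverse-primer end) − (forward-primer start) + 1 = 39 − 1 + 1 = 39 bp.

39 bp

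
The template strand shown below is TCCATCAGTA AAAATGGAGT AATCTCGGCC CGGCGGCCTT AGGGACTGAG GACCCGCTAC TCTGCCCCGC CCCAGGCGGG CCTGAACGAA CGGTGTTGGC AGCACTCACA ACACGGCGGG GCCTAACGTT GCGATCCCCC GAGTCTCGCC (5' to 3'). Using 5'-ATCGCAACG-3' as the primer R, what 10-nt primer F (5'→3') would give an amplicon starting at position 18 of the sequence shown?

5'-AGTAATCTCG-3'

The reverse primer's reverse complement CGTTGCGAT matches the template at positions 127–135; the product starts at position 18.
The forward primer is identical to the top strand over positions 18–27: AGTAATCTCG.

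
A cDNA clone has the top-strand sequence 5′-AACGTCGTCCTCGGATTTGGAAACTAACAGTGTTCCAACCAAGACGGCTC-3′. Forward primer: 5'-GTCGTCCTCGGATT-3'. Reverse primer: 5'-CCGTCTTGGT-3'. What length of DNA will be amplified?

44 bp

Forward primer GTCGTCCTCGGATT is found on the top strand at positions 4–17.
Taking the reverse complement of CCGTCTTGGT gives ACCAAGACGG, found at positions 38–47 on the template; the primer anneals here to the top strand with its 3' end pointing upstream.
The product runs from position 4 to position 47, so its length is 47 − 4 + 1 = 44 bp.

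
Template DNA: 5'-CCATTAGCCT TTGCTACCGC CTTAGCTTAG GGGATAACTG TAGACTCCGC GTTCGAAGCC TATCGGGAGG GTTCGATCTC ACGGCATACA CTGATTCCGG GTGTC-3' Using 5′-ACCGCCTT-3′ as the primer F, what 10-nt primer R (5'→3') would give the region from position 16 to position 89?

The product's 3' end on the top strand is position 89.
The reverse primer anneals to the top strand over positions 80–89, i.e. to CACGGCATAC.
Its sequence written 5'→3' is the reverse complement: GTATGCCGTG.

5'-GTATGCCGTG-3'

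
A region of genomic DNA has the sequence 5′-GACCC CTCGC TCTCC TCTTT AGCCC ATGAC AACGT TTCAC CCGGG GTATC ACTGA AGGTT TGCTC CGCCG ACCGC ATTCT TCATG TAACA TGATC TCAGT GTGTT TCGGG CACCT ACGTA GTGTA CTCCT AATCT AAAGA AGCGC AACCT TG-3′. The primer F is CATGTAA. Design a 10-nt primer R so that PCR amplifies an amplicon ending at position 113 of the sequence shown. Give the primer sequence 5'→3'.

The forward primer binds at positions 82–88; the product's 3' end on the top strand is position 113.
The reverse primer anneals to the top strand over positions 104–113, i.e. to TTTCGGGCAC.
Its sequence written 5'→3' is the reverse complement: GTGCCCGAAA.

5'-GTGCCCGAAA-3'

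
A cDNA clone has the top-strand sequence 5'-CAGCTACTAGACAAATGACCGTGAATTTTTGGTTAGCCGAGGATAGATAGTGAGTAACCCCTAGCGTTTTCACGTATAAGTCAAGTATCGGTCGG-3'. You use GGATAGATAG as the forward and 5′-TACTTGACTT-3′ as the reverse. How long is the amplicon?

The forward primer matches the template at positions 41–50.
The reverse primer's reverse complement is AAGTCAAGTA, which matches the template at positions 78–87.
Product length = (reverse-primer end) − (forward-primer start) + 1 = 87 − 41 + 1 = 47 bp.

47 bp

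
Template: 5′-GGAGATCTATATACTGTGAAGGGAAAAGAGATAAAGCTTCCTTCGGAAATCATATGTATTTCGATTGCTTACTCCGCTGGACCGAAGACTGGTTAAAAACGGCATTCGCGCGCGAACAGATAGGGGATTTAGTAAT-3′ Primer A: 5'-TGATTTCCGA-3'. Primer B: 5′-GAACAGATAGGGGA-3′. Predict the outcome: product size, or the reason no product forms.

No product — the primers' 3' ends point away from each other.

Primer A (TGATTTCCGA) has reverse complement TCGGAAATCA, which matches the top strand at positions 43–52; primer A anneals to the top strand there with its 3' end pointing upstream toward position 43.
Primer B (GAACAGATAGGGGA) matches the top strand directly at positions 114–127; it anneals to the bottom strand with its 3' end pointing downstream toward position 127.
The 3' ends diverge (primer A extends toward position 1, primer B toward position 136), so the primers never converge on a shared product.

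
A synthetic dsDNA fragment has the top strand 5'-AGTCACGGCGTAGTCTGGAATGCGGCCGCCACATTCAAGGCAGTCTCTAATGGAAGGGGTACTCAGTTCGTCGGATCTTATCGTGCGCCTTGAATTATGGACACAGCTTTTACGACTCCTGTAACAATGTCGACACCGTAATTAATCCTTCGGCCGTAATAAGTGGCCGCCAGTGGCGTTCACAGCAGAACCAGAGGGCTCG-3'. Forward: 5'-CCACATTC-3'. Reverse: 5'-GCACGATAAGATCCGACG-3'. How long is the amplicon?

58 bp

The forward primer matches the template at positions 29–36.
The reverse primer's reverse complement is CGTCGGATCTTATCGTGC, which matches the template at positions 69–86.
Product length = (reverse-primer end) − (forward-primer start) + 1 = 86 − 29 + 1 = 58 bp.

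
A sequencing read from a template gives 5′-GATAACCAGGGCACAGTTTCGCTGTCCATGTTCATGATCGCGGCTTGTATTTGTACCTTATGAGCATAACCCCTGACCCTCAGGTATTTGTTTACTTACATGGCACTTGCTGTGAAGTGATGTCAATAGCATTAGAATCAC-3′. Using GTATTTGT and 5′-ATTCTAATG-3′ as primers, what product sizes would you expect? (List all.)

92 bp, 55 bp

The forward primer GTATTTGT matches the top strand at positions 47–54, 84–91.
The reverse primer's reverse complement is CATTAGAAT, matching at positions 130–138.
Each forward site pairs with the reverse site to give a product ending at position 138: sizes 92, 55 bp.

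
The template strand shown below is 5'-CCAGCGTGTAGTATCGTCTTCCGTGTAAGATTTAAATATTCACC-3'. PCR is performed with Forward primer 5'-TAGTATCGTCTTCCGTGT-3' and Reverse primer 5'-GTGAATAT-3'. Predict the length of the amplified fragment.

The forward primer matches the template at positions 9–26.
Reverse complement of the reverse primer: ATATTCAC. This occurs on the top strand at positions 36–43.
Amplicon spans positions 9–43: 35 bp.

35 bp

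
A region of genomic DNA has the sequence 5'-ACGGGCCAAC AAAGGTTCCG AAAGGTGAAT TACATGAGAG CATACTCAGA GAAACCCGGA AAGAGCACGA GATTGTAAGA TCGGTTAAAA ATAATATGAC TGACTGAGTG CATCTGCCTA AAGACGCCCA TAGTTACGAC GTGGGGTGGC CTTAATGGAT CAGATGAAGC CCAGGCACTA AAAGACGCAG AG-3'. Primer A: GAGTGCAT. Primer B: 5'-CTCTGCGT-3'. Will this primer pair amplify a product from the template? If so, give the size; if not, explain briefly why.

Primer A (GAGTGCAT) matches the top strand at positions 106–113; it acts as a forward primer.
Primer B's reverse complement is ACGCAGAG, matching the top strand at positions 185–192; it acts as a reverse primer.
The 3' ends face each other across positions 106–192, giving an 87 bp product.

Yes — an 87 bp product.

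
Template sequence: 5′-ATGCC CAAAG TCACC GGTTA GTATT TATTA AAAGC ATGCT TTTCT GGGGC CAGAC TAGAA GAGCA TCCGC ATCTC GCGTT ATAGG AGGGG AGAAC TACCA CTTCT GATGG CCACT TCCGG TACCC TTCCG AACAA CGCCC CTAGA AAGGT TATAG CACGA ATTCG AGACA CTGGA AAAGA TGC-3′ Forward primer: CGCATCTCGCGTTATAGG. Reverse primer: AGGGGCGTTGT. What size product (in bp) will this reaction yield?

Forward primer CGCATCTCGCGTTATAGG is found on the top strand at positions 68–85.
The reverse primer's reverse complement is ACAACGCCCCT, which matches the template at positions 132–142.
Product length = (reverse-primer end) − (forward-primer start) + 1 = 142 − 68 + 1 = 75 bp.

75 bp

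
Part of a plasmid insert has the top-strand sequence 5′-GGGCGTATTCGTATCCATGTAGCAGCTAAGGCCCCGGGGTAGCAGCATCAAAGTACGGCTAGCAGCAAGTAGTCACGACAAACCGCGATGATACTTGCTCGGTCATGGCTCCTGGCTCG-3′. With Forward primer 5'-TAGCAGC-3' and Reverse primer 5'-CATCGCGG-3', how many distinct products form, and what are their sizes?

Three products: 71 bp, 51 bp, 31 bp

The forward primer TAGCAGC matches the top strand at positions 20–26, 40–46, 60–66.
The reverse primer's reverse complement is CCGCGATG, matching at positions 83–90.
Each forward site pairs with the reverse site to give a product ending at position 90: sizes 71, 51, 31 bp.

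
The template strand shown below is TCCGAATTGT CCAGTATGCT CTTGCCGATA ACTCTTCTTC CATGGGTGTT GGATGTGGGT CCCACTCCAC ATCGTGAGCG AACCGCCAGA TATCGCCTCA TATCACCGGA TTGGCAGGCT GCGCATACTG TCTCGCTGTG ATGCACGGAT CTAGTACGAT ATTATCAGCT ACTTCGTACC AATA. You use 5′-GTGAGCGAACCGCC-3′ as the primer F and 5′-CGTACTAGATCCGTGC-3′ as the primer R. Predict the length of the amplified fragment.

The forward primer matches the template at positions 74–87.
Taking the reverse complement of CGTACTAGATCCGTGC gives GCACGGATCTAGTACG, found at positions 143–158 on the template; the primer anneals here to the top strand with its 3' end pointing upstream.
Amplicon spans positions 74–158: 85 bp.

85 bp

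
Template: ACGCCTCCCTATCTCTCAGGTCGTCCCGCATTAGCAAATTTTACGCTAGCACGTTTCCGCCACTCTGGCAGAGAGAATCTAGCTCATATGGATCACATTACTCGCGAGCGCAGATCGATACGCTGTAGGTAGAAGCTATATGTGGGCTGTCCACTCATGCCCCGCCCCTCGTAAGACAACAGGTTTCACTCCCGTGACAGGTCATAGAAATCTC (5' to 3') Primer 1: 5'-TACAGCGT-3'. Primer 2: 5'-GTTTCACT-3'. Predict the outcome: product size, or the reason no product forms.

Primer 1 (TACAGCGT) has reverse complement ACGCTGTA, which matches the top strand at positions 120–127; primer 1 anneals to the top strand there with its 3' end pointing upstream toward position 120.
Primer 2 (GTTTCACT) matches the top strand directly at positions 183–190; it anneals to the bottom strand with its 3' end pointing downstream toward position 190.
The 3' ends diverge (primer 1 extends toward position 1, primer 2 toward position 214), so the primers never converge on a shared product.

No product — the primers' 3' ends point away from each other.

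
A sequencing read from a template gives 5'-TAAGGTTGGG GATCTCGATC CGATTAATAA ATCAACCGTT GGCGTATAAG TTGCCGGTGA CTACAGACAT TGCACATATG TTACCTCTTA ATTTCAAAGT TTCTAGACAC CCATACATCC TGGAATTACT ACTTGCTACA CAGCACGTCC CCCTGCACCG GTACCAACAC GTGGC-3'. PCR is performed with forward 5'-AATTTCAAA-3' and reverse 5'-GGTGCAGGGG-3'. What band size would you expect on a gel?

Forward primer AATTTCAAA is found on the top strand at positions 90–98.
The reverse primer's reverse complement is CCCCTGCACC, which matches the template at positions 150–159.
The product runs from position 90 to position 159, so its length is 159 − 90 + 1 = 70 bp.

70 bp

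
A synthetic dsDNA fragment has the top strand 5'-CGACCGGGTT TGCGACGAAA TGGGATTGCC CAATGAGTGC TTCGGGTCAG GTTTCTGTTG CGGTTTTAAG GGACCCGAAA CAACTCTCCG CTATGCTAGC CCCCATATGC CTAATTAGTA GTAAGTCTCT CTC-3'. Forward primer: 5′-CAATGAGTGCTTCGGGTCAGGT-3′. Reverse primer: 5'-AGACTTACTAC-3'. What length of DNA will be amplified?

Forward primer CAATGAGTGCTTCGGGTCAGGT is found on the top strand at positions 31–52.
Reverse complement of the reverse primer: GTAGTAAGTCT. This occurs on the top strand at positions 118–128.
The product runs from position 31 to position 128, so its length is 128 − 31 + 1 = 98 bp.

98 bp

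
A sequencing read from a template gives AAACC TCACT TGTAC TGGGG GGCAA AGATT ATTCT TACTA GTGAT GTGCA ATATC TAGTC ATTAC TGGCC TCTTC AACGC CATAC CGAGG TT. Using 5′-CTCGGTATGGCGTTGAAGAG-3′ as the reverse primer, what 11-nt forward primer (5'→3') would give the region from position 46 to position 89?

5'-GTGCAATATCT-3'

The reverse primer's reverse complement CTCTTCAACGCCATACCGAG matches the template at positions 70–89; the product starts at position 46.
The forward primer is identical to the top strand over positions 46–56: GTGCAATATCT.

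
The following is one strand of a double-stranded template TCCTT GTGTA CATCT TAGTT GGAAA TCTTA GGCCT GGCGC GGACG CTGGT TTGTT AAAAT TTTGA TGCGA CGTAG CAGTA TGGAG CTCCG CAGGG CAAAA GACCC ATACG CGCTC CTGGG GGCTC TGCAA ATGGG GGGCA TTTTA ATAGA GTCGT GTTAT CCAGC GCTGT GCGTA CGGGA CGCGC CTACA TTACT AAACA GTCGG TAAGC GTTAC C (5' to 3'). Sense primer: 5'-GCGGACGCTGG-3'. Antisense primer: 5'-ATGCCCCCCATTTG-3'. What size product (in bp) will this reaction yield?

103 bp

Scanning the template, GCGGACGCTGG occurs at positions 39–49; this primer anneals to the bottom strand there with its 3' end pointing downstream.
The reverse primer's reverse complement is CAAATGGGGGGCAT, which matches the template at positions 128–141.
Product length = (reverse-primer end) − (forward-primer start) + 1 = 141 − 39 + 1 = 103 bp.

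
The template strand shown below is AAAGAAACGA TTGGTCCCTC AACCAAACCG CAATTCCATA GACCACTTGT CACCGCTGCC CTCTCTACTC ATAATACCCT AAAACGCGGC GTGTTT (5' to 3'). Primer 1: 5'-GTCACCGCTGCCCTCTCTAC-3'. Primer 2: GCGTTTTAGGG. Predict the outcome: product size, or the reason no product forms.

Yes — a 39 bp product.

Primer 1 (GTCACCGCTGCCCTCTCTAC) matches the top strand at positions 49–68; it acts as a forward primer.
Primer 2's reverse complement is CCCTAAAACGC, matching the top strand at positions 77–87; it acts as a reverse primer.
The 3' ends face each other across positions 49–87, giving a 39 bp product.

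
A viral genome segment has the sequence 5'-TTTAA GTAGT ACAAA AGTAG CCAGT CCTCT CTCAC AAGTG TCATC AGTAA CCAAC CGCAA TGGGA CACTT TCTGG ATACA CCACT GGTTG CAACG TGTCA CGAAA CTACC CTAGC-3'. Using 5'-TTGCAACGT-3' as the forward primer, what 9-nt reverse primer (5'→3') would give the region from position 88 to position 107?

5'-AGTTTCGTG-3'

The product's 3' end on the top strand is position 107.
The reverse primer anneals to the top strand over positions 99–107, i.e. to CACGAAACT.
Its sequence written 5'→3' is the reverse complement: AGTTTCGTG.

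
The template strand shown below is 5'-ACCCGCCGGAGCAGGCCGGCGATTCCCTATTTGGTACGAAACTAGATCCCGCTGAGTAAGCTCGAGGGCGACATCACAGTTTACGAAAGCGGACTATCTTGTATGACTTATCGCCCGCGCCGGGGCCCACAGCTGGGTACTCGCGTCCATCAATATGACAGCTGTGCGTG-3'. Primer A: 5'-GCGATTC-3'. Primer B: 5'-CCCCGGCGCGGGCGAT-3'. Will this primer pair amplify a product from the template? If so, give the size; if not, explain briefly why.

Primer A (GCGATTC) matches the top strand at positions 19–25; it acts as a forward primer.
Primer B's reverse complement is ATCGCCCGCGCCGGGG, matching the top strand at positions 110–125; it acts as a reverse primer.
The 3' ends face each other across positions 19–125, giving a 107 bp product.

Yes — a 107 bp product.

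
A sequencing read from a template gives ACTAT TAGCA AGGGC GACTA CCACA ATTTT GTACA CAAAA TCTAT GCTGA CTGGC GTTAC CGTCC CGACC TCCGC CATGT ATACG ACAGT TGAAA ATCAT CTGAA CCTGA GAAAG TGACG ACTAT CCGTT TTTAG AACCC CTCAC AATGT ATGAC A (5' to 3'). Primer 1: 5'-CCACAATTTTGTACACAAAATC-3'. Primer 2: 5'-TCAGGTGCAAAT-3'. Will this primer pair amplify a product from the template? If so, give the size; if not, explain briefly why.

No product — primer 2 has no binding site in the template.

Primer 2 (TCAGGTGCAAAT) does not match the top strand, and its reverse complement ATTTGCACCTGA does not match either.
With no annealing site for primer 2, no amplification occurs.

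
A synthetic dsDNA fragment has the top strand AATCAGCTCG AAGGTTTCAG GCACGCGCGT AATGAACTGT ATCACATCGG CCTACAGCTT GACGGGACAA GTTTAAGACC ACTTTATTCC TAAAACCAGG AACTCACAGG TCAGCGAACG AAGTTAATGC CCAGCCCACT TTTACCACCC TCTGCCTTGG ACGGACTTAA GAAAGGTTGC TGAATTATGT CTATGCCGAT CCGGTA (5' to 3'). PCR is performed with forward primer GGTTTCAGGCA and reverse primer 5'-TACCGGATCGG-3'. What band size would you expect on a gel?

Scanning the template, GGTTTCAGGCA occurs at positions 13–23; this primer anneals to the bottom strand there with its 3' end pointing downstream.
Taking the reverse complement of TACCGGATCGG gives CCGATCCGGTA, found at positions 196–206 on the template; the primer anneals here to the top strand with its 3' end pointing upstream.
The product runs from position 13 to position 206, so its length is 206 − 13 + 1 = 194 bp.

194 bp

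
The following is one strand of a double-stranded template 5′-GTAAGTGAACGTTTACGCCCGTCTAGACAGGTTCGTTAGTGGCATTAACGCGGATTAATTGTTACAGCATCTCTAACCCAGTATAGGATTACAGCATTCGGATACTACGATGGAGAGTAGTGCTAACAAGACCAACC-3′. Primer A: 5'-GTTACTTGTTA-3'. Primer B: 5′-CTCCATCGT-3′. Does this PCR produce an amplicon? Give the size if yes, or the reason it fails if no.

No product — primer A has no binding site in the template.

Primer A (GTTACTTGTTA) does not match the top strand, and its reverse complement TAACAAGTAAC does not match either.
With no annealing site for primer A, no amplification occurs.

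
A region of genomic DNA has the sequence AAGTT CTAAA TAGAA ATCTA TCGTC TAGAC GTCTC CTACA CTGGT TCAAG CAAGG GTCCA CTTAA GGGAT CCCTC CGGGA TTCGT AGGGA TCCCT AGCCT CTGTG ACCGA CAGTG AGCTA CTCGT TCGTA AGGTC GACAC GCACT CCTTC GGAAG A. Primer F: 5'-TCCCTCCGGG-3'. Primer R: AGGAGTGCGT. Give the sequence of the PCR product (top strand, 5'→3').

5'-TCCCTCCGGGATTCGTAGGGATCCCTAGCCTCTGTGACCGACAGTGAGCTACTCGTTCGTAAGGTCGACACGCACTCCT-3'

The forward primer matches the template at positions 70–79.
Reverse complement of the reverse primer: ACGCACTCCT. This occurs on the top strand at positions 139–148.
The product is the template from position 70 through 148 (79 bp).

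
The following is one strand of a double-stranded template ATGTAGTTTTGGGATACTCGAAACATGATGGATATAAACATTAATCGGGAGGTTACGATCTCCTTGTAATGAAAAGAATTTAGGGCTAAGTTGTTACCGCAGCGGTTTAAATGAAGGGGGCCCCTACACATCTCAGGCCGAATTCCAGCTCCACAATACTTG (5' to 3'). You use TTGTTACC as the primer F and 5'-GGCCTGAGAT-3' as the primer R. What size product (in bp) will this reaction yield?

Scanning the template, TTGTTACC occurs at positions 91–98; this primer anneals to the bottom strand there with its 3' end pointing downstream.
The reverse primer's reverse complement is ATCTCAGGCC, which matches the template at positions 130–139.
The product runs from position 91 to position 139, so its length is 139 − 91 + 1 = 49 bp.

49 bp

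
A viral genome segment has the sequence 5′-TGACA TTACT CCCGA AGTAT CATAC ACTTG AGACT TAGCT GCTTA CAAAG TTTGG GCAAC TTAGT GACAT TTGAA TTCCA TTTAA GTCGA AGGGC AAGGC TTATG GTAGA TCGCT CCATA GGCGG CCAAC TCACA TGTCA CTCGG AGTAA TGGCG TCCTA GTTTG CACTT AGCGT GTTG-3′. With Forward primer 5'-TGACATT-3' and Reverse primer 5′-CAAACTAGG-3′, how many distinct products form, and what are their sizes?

The forward primer TGACATT matches the top strand at positions 1–7, 65–71.
The reverse primer's reverse complement is CCTAGTTTG, matching at positions 157–165.
Each forward site pairs with the reverse site to give a product ending at position 165: sizes 165, 101 bp.

Two products: 165 bp, 101 bp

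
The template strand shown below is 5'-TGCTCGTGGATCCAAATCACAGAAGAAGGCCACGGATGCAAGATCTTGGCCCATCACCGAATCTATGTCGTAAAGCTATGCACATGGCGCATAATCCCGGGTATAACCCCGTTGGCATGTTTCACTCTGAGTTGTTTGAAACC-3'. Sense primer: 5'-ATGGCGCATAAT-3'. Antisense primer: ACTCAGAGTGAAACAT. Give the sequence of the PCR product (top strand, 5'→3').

Forward primer ATGGCGCATAAT is found on the top strand at positions 84–95.
Taking the reverse complement of ACTCAGAGTGAAACAT gives ATGTTTCACTCTGAGT, found at positions 117–132 on the template; the primer anneals here to the top strand with its 3' end pointing upstream.
The product is the template from position 84 through 132 (49 bp).

5'-ATGGCGCATAATCCCGGGTATAACCCCGTTGGCATGTTTCACTCTGAGT-3'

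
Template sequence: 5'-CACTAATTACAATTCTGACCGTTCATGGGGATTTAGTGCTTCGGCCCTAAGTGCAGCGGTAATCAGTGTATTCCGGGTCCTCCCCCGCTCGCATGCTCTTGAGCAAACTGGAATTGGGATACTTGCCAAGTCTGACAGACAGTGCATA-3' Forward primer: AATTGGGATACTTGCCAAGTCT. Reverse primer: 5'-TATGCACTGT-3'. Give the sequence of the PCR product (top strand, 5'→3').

5'-AATTGGGATACTTGCCAAGTCTGACAGACAGTGCATA-3'

Forward primer AATTGGGATACTTGCCAAGTCT is found on the top strand at positions 112–133.
Taking the reverse complement of TATGCACTGT gives ACAGTGCATA, found at positions 139–148 on the template; the primer anneals here to the top strand with its 3' end pointing upstream.
The product is the template from position 112 through 148 (37 bp).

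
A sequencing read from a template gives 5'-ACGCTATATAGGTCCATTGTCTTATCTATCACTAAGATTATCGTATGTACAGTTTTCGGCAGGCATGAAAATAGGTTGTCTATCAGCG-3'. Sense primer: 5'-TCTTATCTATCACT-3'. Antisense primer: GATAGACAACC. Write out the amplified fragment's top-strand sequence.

5'-TCTTATCTATCACTAAGATTATCGTATGTACAGTTTTCGGCAGGCATGAAAATAGGTTGTCTATC-3'

The forward primer matches the template at positions 20–33.
Taking the reverse complement of GATAGACAACC gives GGTTGTCTATC, found at positions 74–84 on the template; the primer anneals here to the top strand with its 3' end pointing upstream.
The product is the template from position 20 through 84 (65 bp).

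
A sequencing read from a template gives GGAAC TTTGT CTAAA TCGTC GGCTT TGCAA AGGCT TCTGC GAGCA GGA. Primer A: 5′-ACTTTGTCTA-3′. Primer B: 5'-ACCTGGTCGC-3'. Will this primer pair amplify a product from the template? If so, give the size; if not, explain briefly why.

Primer B (ACCTGGTCGC) does not match the top strand, and its reverse complement GCGACCAGGT does not match either.
With no annealing site for primer B, no amplification occurs.

No product — primer B has no binding site in the template.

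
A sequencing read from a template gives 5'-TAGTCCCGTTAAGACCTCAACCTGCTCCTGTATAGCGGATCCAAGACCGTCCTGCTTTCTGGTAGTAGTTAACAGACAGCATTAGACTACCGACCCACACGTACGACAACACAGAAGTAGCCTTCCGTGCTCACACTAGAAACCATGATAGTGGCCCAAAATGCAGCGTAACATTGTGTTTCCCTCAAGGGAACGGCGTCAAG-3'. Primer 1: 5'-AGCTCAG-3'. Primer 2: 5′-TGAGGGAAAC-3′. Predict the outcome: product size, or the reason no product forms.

No product — primer 1 has no binding site in the template.

Primer 1 (AGCTCAG) does not match the top strand, and its reverse complement CTGAGCT does not match either.
With no annealing site for primer 1, no amplification occurs.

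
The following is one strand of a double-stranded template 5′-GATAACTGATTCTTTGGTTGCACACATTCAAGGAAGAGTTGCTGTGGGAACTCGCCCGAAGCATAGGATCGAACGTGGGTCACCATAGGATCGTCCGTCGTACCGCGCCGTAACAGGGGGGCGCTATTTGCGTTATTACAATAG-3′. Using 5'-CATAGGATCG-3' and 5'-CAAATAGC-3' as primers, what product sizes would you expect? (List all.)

69 bp, 47 bp

The forward primer CATAGGATCG matches the top strand at positions 62–71, 84–93.
The reverse primer's reverse complement is GCTATTTG, matching at positions 123–130.
Each forward site pairs with the reverse site to give a product ending at position 130: sizes 69, 47 bp.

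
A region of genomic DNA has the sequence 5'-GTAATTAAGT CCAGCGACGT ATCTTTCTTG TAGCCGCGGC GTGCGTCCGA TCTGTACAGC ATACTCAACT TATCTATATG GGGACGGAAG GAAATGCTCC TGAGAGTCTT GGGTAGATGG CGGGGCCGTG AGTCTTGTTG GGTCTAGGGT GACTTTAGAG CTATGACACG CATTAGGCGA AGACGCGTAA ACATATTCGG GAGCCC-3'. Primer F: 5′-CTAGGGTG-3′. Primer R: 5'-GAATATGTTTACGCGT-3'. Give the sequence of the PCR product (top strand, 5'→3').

5'-CTAGGGTGACTTTAGAGCTATGACACGCATTAGGCGAAGACGCGTAAACATATTC-3'

Scanning the template, CTAGGGTG occurs at positions 144–151; this primer anneals to the bottom strand there with its 3' end pointing downstream.
The reverse primer's reverse complement is ACGCGTAAACATATTC, which matches the template at positions 183–198.
The product is the template from position 144 through 198 (55 bp).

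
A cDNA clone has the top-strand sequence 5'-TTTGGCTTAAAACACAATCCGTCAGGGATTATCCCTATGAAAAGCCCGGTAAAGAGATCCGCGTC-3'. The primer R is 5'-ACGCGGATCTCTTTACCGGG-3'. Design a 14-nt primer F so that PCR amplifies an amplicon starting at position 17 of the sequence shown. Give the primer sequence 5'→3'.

The reverse primer's reverse complement CCCGGTAAAGAGATCCGCGT matches the template at positions 45–64; the product starts at position 17.
The forward primer is identical to the top strand over positions 17–30: ATCCGTCAGGGATT.

5'-ATCCGTCAGGGATT-3'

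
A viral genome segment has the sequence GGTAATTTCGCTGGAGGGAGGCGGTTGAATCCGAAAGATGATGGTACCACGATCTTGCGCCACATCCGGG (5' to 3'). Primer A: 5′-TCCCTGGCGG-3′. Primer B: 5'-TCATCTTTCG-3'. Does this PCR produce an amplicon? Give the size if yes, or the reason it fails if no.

No product — primer A has no binding site in the template.

Primer A (TCCCTGGCGG) does not match the top strand, and its reverse complement CCGCCAGGGA does not match either.
With no annealing site for primer A, no amplification occurs.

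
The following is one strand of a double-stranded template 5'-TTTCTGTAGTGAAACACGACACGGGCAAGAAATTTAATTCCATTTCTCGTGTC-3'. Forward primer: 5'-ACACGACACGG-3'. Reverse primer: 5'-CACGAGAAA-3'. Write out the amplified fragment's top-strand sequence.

5'-ACACGACACGGGCAAGAAATTTAATTCCATTTCTCGTG-3'

Scanning the template, ACACGACACGG occurs at positions 14–24; this primer anneals to the bottom strand there with its 3' end pointing downstream.
Taking the reverse complement of CACGAGAAA gives TTTCTCGTG, found at positions 43–51 on the template; the primer anneals here to the top strand with its 3' end pointing upstream.
The product is the template from position 14 through 51 (38 bp).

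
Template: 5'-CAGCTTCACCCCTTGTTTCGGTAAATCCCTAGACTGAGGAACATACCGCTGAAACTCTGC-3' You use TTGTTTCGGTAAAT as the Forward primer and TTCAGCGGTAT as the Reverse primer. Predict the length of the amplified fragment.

41 bp

The forward primer matches the template at positions 13–26.
The reverse primer's reverse complement is ATACCGCTGAA, which matches the template at positions 43–53.
Product length = (reverse-primer end) − (forward-primer start) + 1 = 53 − 13 + 1 = 41 bp.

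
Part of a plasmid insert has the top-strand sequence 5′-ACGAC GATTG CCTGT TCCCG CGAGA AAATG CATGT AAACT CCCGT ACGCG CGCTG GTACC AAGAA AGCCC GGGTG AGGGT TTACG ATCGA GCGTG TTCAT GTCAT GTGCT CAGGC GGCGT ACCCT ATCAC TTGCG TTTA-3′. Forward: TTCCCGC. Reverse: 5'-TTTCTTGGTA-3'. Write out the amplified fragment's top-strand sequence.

Scanning the template, TTCCCGC occurs at positions 15–21; this primer anneals to the bottom strand there with its 3' end pointing downstream.
Taking the reverse complement of TTTCTTGGTA gives TACCAAGAAA, found at positions 57–66 on the template; the primer anneals here to the top strand with its 3' end pointing upstream.
The product is the template from position 15 through 66 (52 bp).

5'-TTCCCGCGAGAAAATGCATGTAAACTCCCGTACGCGCGCTGGTACCAAGAAA-3'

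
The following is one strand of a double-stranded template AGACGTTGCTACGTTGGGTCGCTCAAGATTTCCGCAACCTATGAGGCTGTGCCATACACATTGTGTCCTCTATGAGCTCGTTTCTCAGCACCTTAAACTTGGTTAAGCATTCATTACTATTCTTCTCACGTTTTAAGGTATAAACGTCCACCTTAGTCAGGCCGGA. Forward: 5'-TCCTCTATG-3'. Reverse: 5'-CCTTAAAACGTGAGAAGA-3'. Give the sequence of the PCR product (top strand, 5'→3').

5'-TCCTCTATGAGCTCGTTTCTCAGCACCTTAAACTTGGTTAAGCATTCATTACTATTCTTCTCACGTTTTAAGG-3'

Scanning the template, TCCTCTATG occurs at positions 66–74; this primer anneals to the bottom strand there with its 3' end pointing downstream.
The reverse primer's reverse complement is TCTTCTCACGTTTTAAGG, which matches the template at positions 121–138.
The product is the template from position 66 through 138 (73 bp).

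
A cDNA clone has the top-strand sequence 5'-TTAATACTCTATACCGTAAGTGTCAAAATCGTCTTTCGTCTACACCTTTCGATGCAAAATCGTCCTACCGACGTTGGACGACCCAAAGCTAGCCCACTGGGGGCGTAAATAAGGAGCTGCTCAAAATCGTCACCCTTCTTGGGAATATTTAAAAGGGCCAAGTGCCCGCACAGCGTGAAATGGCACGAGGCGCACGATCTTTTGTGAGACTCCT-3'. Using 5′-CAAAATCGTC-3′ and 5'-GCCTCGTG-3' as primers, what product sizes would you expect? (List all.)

168 bp, 137 bp, 70 bp

The forward primer CAAAATCGTC matches the top strand at positions 24–33, 55–64, 122–131.
The reverse primer's reverse complement is CACGAGGC, matching at positions 184–191.
Each forward site pairs with the reverse site to give a product ending at position 191: sizes 168, 137, 70 bp.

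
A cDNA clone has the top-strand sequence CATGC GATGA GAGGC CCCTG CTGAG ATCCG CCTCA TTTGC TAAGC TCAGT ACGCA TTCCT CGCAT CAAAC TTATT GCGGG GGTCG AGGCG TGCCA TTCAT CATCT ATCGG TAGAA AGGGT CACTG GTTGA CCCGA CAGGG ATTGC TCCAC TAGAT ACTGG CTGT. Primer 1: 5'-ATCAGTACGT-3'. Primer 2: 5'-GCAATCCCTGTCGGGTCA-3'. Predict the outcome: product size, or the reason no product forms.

No product — primer 1 has no binding site in the template.

Primer 1 (ATCAGTACGT) does not match the top strand, and its reverse complement ACGTACTGAT does not match either.
With no annealing site for primer 1, no amplification occurs.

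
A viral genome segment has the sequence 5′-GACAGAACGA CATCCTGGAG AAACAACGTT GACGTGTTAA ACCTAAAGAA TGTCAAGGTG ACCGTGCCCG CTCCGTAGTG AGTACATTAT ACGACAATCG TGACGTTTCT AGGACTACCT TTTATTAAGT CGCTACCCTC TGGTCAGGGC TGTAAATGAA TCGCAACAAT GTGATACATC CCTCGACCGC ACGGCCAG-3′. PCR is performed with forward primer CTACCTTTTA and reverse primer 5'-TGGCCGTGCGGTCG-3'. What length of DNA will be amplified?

83 bp

Scanning the template, CTACCTTTTA occurs at positions 115–124; this primer anneals to the bottom strand there with its 3' end pointing downstream.
The reverse primer's reverse complement is CGACCGCACGGCCA, which matches the template at positions 184–197.
The product runs from position 115 to position 197, so its length is 197 − 115 + 1 = 83 bp.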